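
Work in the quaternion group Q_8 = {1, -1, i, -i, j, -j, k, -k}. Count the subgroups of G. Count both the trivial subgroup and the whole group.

|G| = 8, so by Lagrange every subgroup order divides 8. Divisors: 1, 2, 4, 8.
Subgroups by order — order 1: 1; order 2: 1; order 4: 3; order 8: 1.
Total: 1 + 1 + 3 + 1 = 6.

6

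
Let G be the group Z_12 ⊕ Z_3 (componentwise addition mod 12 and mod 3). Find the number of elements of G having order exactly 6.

An element (a,b) has order lcm(ord(a), ord(b)); count pairs with lcm equal to 6.
Enumerating gives 8 such elements.

8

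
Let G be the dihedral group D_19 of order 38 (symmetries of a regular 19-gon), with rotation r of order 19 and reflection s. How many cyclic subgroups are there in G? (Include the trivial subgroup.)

Group the elements of G by the cyclic subgroup they generate; each cyclic subgroup of order d accounts for φ(d) elements.
Cyclic subgroups by order — order 1: 1; order 2: 19; order 19: 1.
Total: 21.

21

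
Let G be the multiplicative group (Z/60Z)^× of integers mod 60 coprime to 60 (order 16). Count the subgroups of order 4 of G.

|G| = 16 and 4 | 16, so subgroups of order 4 are possible by Lagrange.
The subgroups of order 4 are: {1, 11, 19, 29}; {1, 11, 31, 41}; {1, 11, 49, 59}; {1, 13, 37, 49}; … (11 in all).
So G has 11 subgroups of order 4.

11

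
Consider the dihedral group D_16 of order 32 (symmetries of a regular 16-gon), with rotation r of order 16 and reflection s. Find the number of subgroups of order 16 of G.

|G| = 32 and 16 | 32, so subgroups of order 16 are possible by Lagrange.
The subgroups of order 16 are: {e, r, r^2, r^3, r^4, r^5, r^6, r^7, r^8, r^9, r^10, r^11, r^12, r^13, r^14, r^15}; {e, r^2, r^4, r^6, r^8, r^10, r^12, r^14, s, r^2s, r^4s, r^6s, r^8s, r^10s, r^12s, r^14s}; {e, r^2, r^4, r^6, r^8, r^10, r^12, r^14, rs, r^3s, r^5s, r^7s, r^9s, r^11s, r^13s, r^15s}.
So G has 3 subgroups of order 16.

3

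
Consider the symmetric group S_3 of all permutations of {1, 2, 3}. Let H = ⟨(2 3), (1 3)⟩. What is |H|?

|⟨(2 3)⟩| = 2 and |⟨(1 3)⟩| = 2, so |H| is a multiple of lcm(2, 2) = 2 and divides |G| = 6.
Closing {(2 3), (1 3)} under the group operation gives all of G, so |H| = 6.

6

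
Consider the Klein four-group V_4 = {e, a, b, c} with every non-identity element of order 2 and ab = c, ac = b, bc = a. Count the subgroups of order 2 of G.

3

|G| = 4 and 2 | 4, so subgroups of order 2 are possible by Lagrange.
The subgroups of order 2 are: {e, a}; {e, b}; {e, c}.
So G has 3 subgroups of order 2.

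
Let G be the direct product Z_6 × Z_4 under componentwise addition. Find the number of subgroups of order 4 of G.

3

|G| = 24 and 4 | 24, so subgroups of order 4 are possible by Lagrange.
The subgroups of order 4 are: {(0,0), (0,1), (0,2), (0,3)}; {(0,0), (0,2), (3,0), (3,2)}; {(0,0), (0,2), (3,1), (3,3)}.
So G has 3 subgroups of order 4.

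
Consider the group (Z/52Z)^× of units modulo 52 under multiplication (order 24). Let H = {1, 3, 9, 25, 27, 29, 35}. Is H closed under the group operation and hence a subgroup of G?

|H| = 7 does not divide |G| = 24, so by Lagrange H is not a subgroup.

No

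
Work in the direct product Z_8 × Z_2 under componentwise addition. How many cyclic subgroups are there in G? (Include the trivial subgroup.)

8

Each element a generates a cyclic subgroup ⟨a⟩; distinct elements may generate the same one (a cyclic group of order d has φ(d) generators).
Cyclic subgroups by order — order 1: 1; order 2: 3; order 4: 2; order 8: 2.
Total: 8.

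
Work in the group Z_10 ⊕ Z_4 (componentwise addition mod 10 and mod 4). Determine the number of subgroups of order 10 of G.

3

|G| = 40 and 10 | 40, so subgroups of order 10 are possible by Lagrange.
The subgroups of order 10 are: {(0,0), (0,2), (2,0), (2,2), (4,0), (4,2), (6,0), (6,2), (8,0), (8,2)}; {(0,0), (1,0), (2,0), (3,0), (4,0), (5,0), (6,0), (7,0), (8,0), (9,0)}; {(0,0), (1,2), (2,0), (3,2), (4,0), (5,2), (6,0), (7,2), (8,0), (9,2)}.
So G has 3 subgroups of order 10.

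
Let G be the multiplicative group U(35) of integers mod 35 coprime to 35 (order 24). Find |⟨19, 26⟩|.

|⟨19⟩| = 6 and |⟨26⟩| = 6, so |H| is a multiple of lcm(6, 6) = 6 and divides |G| = 24.
Closing under the operation: H = {1, 4, 6, 9, 11, 16, 19, 24, 26, 29, 31, 34}, so |H| = 12.

12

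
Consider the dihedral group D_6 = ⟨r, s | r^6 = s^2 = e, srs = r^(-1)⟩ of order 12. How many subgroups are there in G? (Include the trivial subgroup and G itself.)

|G| = 12, so by Lagrange every subgroup order divides 12. Divisors: 1, 2, 3, 4, 6, 12.
Subgroups by order — order 1: 1; order 2: 7; order 3: 1; order 4: 3; order 6: 3; order 12: 1.
Total: 1 + 7 + 1 + 3 + 3 + 1 = 16.

16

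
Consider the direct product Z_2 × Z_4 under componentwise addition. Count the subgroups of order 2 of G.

3

|G| = 8 and 2 | 8, so subgroups of order 2 are possible by Lagrange.
The subgroups of order 2 are: {(0,0), (0,2)}; {(0,0), (1,0)}; {(0,0), (1,2)}.
So G has 3 subgroups of order 2.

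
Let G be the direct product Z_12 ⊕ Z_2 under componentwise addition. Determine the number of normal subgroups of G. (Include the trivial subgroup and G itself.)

G is abelian, so every subgroup is normal.
G has 16 subgroups in total, hence 16 normal subgroups.

16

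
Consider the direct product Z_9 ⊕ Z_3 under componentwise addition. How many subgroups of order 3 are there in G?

4

|G| = 27 and 3 | 27, so subgroups of order 3 are possible by Lagrange.
The subgroups of order 3 are: {(0,0), (0,1), (0,2)}; {(0,0), (3,0), (6,0)}; {(0,0), (3,1), (6,2)}; {(0,0), (3,2), (6,1)}.
So G has 4 subgroups of order 3.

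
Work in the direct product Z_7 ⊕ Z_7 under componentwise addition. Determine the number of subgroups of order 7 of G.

8

|G| = 49 and 7 | 49, so subgroups of order 7 are possible by Lagrange.
The subgroups of order 7 are: {(0,0), (0,1), (0,2), (0,3), (0,4), (0,5), (0,6)}; {(0,0), (1,0), (2,0), (3,0), (4,0), (5,0), (6,0)}; {(0,0), (1,1), (2,2), (3,3), (4,4), (5,5), (6,6)}; {(0,0), (1,2), (2,4), (3,6), (4,1), (5,3), (6,5)}; … (8 in all).
So G has 8 subgroups of order 7.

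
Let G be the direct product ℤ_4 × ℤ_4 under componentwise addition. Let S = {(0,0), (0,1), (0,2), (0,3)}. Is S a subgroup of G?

|S| = 4 divides |G| = 16, consistent with Lagrange.
S contains the identity, every element's inverse is in S, and S is closed under +: it is a subgroup.
In fact S = ⟨(0,1)⟩.

Yes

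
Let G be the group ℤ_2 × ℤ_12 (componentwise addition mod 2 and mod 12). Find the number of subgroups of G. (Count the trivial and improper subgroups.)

|G| = 24, so by Lagrange every subgroup order divides 24. Divisors: 1, 2, 3, 4, 6, 8, 12, 24.
Subgroups by order — order 1: 1; order 2: 3; order 3: 1; order 4: 3; order 6: 3; order 8: 1; order 12: 3; order 24: 1.
Total: 1 + 3 + 1 + 3 + 3 + 1 + 3 + 1 = 16.

16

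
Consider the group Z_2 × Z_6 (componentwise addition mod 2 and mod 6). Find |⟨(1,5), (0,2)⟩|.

6

|⟨(1,5)⟩| = 6 and |⟨(0,2)⟩| = 3, so |H| is a multiple of lcm(6, 3) = 6 and divides |G| = 12.
Closing under the operation: H = {(0,0), (0,2), (0,4), (1,1), (1,3), (1,5)}, so |H| = 6.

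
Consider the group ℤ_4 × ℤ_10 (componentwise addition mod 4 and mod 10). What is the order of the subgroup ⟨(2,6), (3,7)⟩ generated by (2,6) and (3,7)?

20

|⟨(2,6)⟩| = 10 and |⟨(3,7)⟩| = 20, so |H| is a multiple of lcm(10, 20) = 20 and divides |G| = 40.
Closing under the operation: H = {(0,0), (0,2), (0,4), (0,6), (0,8), (1,1), (1,3), (1,5), (1,7), (1,9), (2,0), (2,2), (2,4), (2,6), (2,8), (3,1), (3,3), (3,5), (3,7), (3,9)}, so |H| = 20.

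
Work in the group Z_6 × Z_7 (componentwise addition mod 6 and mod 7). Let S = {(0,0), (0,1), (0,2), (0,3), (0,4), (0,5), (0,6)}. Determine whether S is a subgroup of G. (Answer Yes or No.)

|S| = 7 divides |G| = 42, consistent with Lagrange.
S contains the identity, every element's inverse is in S, and S is closed under +: it is a subgroup.
In fact S = ⟨(0,1)⟩.

Yes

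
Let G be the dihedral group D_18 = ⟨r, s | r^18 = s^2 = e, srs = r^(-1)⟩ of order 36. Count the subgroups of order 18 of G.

3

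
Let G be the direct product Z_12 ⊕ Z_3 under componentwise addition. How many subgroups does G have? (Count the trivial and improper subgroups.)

|G| = 36, so by Lagrange every subgroup order divides 36. Divisors: 1, 2, 3, 4, 6, 9, 12, 18, 36.
Subgroups by order — order 1: 1; order 2: 1; order 3: 4; order 4: 1; order 6: 4; order 9: 1; order 12: 4; order 18: 1; order 36: 1.
Total: 1 + 1 + 4 + 1 + 4 + 1 + 4 + 1 + 1 = 18.

18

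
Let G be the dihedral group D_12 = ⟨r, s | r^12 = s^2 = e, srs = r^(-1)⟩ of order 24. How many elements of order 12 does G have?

4

The elements of order 12 are: r, r^5, r^7, r^11.
That's 4.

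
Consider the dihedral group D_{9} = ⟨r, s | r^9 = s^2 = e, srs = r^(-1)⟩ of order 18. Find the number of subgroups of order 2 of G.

|G| = 18 and 2 | 18, so subgroups of order 2 are possible by Lagrange.
The subgroups of order 2 are: {e, r^2s}; {e, r^3s}; {e, r^4s}; {e, r^5s}; … (9 in all).
So G has 9 subgroups of order 2.

9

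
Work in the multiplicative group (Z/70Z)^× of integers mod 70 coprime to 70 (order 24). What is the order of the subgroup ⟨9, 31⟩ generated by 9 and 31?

|⟨9⟩| = 6 and |⟨31⟩| = 6, so |H| is a multiple of lcm(6, 6) = 6 and divides |G| = 24.
Closing under the operation: H = {1, 9, 11, 19, 29, 31, 39, 41, 51, 59, 61, 69}, so |H| = 12.

12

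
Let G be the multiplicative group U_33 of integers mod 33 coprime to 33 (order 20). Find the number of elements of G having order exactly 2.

The elements of order 2 are: 10, 23, 32.
That's 3.

3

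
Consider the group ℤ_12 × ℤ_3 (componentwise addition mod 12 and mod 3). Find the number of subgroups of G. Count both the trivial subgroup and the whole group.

|G| = 36, so by Lagrange every subgroup order divides 36. Divisors: 1, 2, 3, 4, 6, 9, 12, 18, 36.
Subgroups by order — order 1: 1; order 2: 1; order 3: 4; order 4: 1; order 6: 4; order 9: 1; order 12: 4; order 18: 1; order 36: 1.
Total: 1 + 1 + 4 + 1 + 4 + 1 + 4 + 1 + 1 = 18.

18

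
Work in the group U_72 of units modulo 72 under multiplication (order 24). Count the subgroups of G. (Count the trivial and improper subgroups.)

|G| = 24, so by Lagrange every subgroup order divides 24. Divisors: 1, 2, 3, 4, 6, 8, 12, 24.
Subgroups by order — order 1: 1; order 2: 7; order 3: 1; order 4: 7; order 6: 7; order 8: 1; order 12: 7; order 24: 1.
Total: 1 + 7 + 1 + 7 + 7 + 1 + 7 + 1 = 32.

32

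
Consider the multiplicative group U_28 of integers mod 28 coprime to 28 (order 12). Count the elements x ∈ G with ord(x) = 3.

2

The elements of order 3 are: 9, 25.
That's 2.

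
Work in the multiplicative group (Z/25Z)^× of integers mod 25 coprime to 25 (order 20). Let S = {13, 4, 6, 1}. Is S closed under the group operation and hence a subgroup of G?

4 ∈ S but its inverse 19 ∉ S, so S is not a subgroup.

No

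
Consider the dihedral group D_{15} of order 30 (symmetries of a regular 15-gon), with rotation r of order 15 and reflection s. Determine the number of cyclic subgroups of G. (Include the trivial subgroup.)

Each element a generates a cyclic subgroup ⟨a⟩; distinct elements may generate the same one (a cyclic group of order d has φ(d) generators).
Cyclic subgroups by order — order 1: 1; order 2: 15; order 3: 1; order 5: 1; order 15: 1.
Total: 19.

19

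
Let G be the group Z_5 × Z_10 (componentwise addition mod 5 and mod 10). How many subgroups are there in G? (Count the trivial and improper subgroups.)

16

|G| = 50, so by Lagrange every subgroup order divides 50. Divisors: 1, 2, 5, 10, 25, 50.
Subgroups by order — order 1: 1; order 2: 1; order 5: 6; order 10: 6; order 25: 1; order 50: 1.
Total: 1 + 1 + 6 + 6 + 1 + 1 = 16.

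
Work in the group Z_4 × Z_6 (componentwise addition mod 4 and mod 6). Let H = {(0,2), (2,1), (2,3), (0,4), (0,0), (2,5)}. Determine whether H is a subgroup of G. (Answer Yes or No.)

Yes

|H| = 6 divides |G| = 24, consistent with Lagrange.
H contains the identity, every element's inverse is in H, and H is closed under +: it is a subgroup.
In fact H = ⟨(2,1)⟩.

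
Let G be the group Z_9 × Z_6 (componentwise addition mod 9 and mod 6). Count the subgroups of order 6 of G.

4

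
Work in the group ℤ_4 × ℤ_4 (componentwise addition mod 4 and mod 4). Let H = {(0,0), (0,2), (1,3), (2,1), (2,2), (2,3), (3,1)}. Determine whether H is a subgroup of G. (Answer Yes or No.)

|H| = 7 does not divide |G| = 16, so by Lagrange H is not a subgroup.

No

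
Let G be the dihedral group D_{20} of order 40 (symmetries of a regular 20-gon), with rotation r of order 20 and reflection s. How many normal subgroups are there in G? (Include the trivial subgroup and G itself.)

9

G has 48 subgroups. Checking conjugation-invariance by order — order 1: 1/1 normal; order 2: 1/21 normal; order 4: 1/11 normal; order 5: 1/1 normal; order 8: 0/5 normal; order 10: 1/5 normal; order 20: 3/3 normal; order 40: 1/1 normal.
Total normal subgroups: 9.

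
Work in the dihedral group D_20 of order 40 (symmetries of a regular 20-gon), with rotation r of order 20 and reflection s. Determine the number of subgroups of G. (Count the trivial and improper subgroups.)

48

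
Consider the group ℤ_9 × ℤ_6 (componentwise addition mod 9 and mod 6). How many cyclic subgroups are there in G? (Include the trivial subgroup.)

16

Each element a generates a cyclic subgroup ⟨a⟩; distinct elements may generate the same one (a cyclic group of order d has φ(d) generators).
Cyclic subgroups by order — order 1: 1; order 2: 1; order 3: 4; order 6: 4; order 9: 3; order 18: 3.
Total: 16.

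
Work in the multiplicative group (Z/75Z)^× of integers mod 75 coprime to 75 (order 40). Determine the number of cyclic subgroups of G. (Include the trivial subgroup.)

12

Group the elements of G by the cyclic subgroup they generate; each cyclic subgroup of order d accounts for φ(d) elements.
Cyclic subgroups by order — order 1: 1; order 2: 3; order 4: 2; order 5: 1; order 10: 3; order 20: 2.
Total: 12.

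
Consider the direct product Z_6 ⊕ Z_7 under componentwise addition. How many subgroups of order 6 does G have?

|G| = 42 and 6 | 42, so subgroups of order 6 are possible by Lagrange.
The subgroups of order 6 are: {(0,0), (1,0), (2,0), (3,0), (4,0), (5,0)}.
So G has 1 subgroup of order 6.

1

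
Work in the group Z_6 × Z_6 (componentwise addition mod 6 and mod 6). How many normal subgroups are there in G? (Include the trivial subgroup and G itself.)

30

G is abelian, so every subgroup is normal.
G has 30 subgroups in total, hence 30 normal subgroups.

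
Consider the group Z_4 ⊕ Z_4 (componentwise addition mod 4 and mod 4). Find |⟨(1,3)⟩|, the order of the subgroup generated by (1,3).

The order of (1,3) in Z_4 × Z_4 is lcm(ord(1) in Z_4, ord(3) in Z_4).
ord(1) = 4 and ord(3) = 4, so |⟨(1,3)⟩| = lcm(4, 4) = 4.

4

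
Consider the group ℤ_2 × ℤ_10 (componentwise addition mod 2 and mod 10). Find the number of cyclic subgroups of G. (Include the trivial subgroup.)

Group the elements of G by the cyclic subgroup they generate; each cyclic subgroup of order d accounts for φ(d) elements.
Cyclic subgroups by order — order 1: 1; order 2: 3; order 5: 1; order 10: 3.
Total: 8.

8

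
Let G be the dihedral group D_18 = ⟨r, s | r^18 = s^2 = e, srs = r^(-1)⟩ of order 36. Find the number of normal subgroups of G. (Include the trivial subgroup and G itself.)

9

G has 45 subgroups. Checking conjugation-invariance by order — order 1: 1/1 normal; order 2: 1/19 normal; order 3: 1/1 normal; order 4: 0/9 normal; order 6: 1/7 normal; order 9: 1/1 normal; order 12: 0/3 normal; order 18: 3/3 normal; order 36: 1/1 normal.
Total normal subgroups: 9.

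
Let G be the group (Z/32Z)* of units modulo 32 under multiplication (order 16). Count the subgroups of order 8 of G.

|G| = 16 and 8 | 16, so subgroups of order 8 are possible by Lagrange.
The subgroups of order 8 are: {1, 3, 9, 11, 17, 19, 25, 27}; {1, 5, 9, 13, 17, 21, 25, 29}; {1, 7, 9, 15, 17, 23, 25, 31}.
So G has 3 subgroups of order 8.

3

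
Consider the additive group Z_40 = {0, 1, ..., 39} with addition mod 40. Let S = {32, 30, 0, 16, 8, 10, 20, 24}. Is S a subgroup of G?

No

Closure fails: 32 + 10 = 2 ∉ S. So S is not a subgroup.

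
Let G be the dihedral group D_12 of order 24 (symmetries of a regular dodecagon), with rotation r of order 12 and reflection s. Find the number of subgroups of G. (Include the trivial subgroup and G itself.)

|G| = 24, so by Lagrange every subgroup order divides 24. Divisors: 1, 2, 3, 4, 6, 8, 12, 24.
Subgroups by order — order 1: 1; order 2: 13; order 3: 1; order 4: 7; order 6: 5; order 8: 3; order 12: 3; order 24: 1.
Total: 1 + 13 + 1 + 7 + 5 + 3 + 3 + 1 = 34.

34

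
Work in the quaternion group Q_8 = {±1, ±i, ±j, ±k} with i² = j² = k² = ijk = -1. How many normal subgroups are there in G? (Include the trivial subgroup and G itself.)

6

G has 6 subgroups. Checking conjugation-invariance by order — order 1: 1/1 normal; order 2: 1/1 normal; order 4: 3/3 normal; order 8: 1/1 normal.
Total normal subgroups: 6.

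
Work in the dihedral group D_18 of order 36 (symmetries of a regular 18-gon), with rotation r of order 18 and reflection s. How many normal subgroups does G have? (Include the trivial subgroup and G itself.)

G has 45 subgroups. Checking conjugation-invariance by order — order 1: 1/1 normal; order 2: 1/19 normal; order 3: 1/1 normal; order 4: 0/9 normal; order 6: 1/7 normal; order 9: 1/1 normal; order 12: 0/3 normal; order 18: 3/3 normal; order 36: 1/1 normal.
Total normal subgroups: 9.

9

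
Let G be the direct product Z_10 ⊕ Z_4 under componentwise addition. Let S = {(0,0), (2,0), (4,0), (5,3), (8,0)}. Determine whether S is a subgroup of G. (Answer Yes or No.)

No

(4,0) ∈ S but its inverse (6,0) ∉ S, so S is not a subgroup.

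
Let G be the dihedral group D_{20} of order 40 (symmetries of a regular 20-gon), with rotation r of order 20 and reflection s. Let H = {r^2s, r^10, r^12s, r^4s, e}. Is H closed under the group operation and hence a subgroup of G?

Closure fails: r^12s · r^4s = r^8 ∉ H. So H is not a subgroup.

No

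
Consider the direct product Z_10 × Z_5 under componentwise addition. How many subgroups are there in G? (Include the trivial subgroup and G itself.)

|G| = 50, so by Lagrange every subgroup order divides 50. Divisors: 1, 2, 5, 10, 25, 50.
Subgroups by order — order 1: 1; order 2: 1; order 5: 6; order 10: 6; order 25: 1; order 50: 1.
Total: 1 + 1 + 6 + 6 + 1 + 1 = 16.

16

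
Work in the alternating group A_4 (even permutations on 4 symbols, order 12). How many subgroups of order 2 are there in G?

|G| = 12 and 2 | 12, so subgroups of order 2 are possible by Lagrange.
The subgroups of order 2 are: {e, (1 2)(3 4)}; {e, (1 3)(2 4)}; {e, (1 4)(2 3)}.
So G has 3 subgroups of order 2.

3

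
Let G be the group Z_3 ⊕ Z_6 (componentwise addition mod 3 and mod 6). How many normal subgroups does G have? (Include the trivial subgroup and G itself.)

G is abelian, so every subgroup is normal.
G has 12 subgroups in total, hence 12 normal subgroups.

12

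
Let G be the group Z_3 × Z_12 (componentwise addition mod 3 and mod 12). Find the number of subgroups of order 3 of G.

4

|G| = 36 and 3 | 36, so subgroups of order 3 are possible by Lagrange.
The subgroups of order 3 are: {(0,0), (0,4), (0,8)}; {(0,0), (1,0), (2,0)}; {(0,0), (1,4), (2,8)}; {(0,0), (1,8), (2,4)}.
So G has 4 subgroups of order 3.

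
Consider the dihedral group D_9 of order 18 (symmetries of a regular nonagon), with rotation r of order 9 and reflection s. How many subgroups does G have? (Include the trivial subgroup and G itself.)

|G| = 18, so by Lagrange every subgroup order divides 18. Divisors: 1, 2, 3, 6, 9, 18.
Subgroups by order — order 1: 1; order 2: 9; order 3: 1; order 6: 3; order 9: 1; order 18: 1.
Total: 1 + 9 + 1 + 3 + 1 + 1 = 16.

16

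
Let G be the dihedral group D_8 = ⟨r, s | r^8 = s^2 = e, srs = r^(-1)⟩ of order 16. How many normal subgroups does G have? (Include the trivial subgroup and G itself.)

7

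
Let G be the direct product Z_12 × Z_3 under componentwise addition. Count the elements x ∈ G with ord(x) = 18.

An element (a,b) has order lcm(ord(a), ord(b)); count pairs with lcm equal to 18.
Enumerating gives 0 such elements.

0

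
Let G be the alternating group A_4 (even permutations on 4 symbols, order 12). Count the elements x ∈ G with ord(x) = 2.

3

The elements of order 2 are: (1 2)(3 4), (1 3)(2 4), (1 4)(2 3).
That's 3.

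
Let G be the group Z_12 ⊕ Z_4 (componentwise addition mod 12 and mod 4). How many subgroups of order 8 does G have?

|G| = 48 and 8 | 48, so subgroups of order 8 are possible by Lagrange.
The subgroups of order 8 are: {(0,0), (0,1), (0,2), (0,3), (6,0), (6,1), (6,2), (6,3)}; {(0,0), (0,2), (3,0), (3,2), (6,0), (6,2), (9,0), (9,2)}; {(0,0), (0,2), (3,1), (3,3), (6,0), (6,2), (9,1), (9,3)}.
So G has 3 subgroups of order 8.

3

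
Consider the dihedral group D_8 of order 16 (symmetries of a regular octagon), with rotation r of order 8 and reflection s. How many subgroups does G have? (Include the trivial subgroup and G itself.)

19

|G| = 16, so by Lagrange every subgroup order divides 16. Divisors: 1, 2, 4, 8, 16.
Subgroups by order — order 1: 1; order 2: 9; order 4: 5; order 8: 3; order 16: 1.
Total: 1 + 9 + 5 + 3 + 1 = 19.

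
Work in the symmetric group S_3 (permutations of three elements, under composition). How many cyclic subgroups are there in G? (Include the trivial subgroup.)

5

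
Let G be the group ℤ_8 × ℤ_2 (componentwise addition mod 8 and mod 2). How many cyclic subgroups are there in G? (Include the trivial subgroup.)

8

Each element a generates a cyclic subgroup ⟨a⟩; distinct elements may generate the same one (a cyclic group of order d has φ(d) generators).
Cyclic subgroups by order — order 1: 1; order 2: 3; order 4: 2; order 8: 2.
Total: 8.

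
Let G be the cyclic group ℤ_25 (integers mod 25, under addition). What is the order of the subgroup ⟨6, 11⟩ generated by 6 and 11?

25

|⟨6⟩| = 25 and |⟨11⟩| = 25, so |H| is a multiple of lcm(25, 25) = 25 and divides |G| = 25.
Closing {6, 11} under the group operation gives all of G, so |H| = 25.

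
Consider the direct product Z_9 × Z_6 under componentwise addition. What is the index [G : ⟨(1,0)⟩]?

6

|⟨(1,0)⟩| = 9 and |G| = 54.
By Lagrange, [G : H] = |G|/|H| = 54/9 = 6.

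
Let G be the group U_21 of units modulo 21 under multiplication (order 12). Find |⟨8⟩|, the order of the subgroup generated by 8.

2

Compute successive powers of 8 mod 21: 8, 1; 8^2 ≡ 1 (mod 21).
So |⟨8⟩| = 2.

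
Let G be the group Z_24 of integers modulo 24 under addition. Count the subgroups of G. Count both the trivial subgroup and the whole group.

8

Subgroups of the cyclic group Z_24 correspond bijectively to divisors of 24.
Divisors of 24: 1, 2, 3, 4, 6, 8, 12, 24.
So Z_24 has 8 subgroups.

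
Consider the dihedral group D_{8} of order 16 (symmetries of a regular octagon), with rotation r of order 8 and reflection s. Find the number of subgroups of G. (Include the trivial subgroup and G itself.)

19

|G| = 16, so by Lagrange every subgroup order divides 16. Divisors: 1, 2, 4, 8, 16.
Subgroups by order — order 1: 1; order 2: 9; order 4: 5; order 8: 3; order 16: 1.
Total: 1 + 9 + 5 + 3 + 1 = 19.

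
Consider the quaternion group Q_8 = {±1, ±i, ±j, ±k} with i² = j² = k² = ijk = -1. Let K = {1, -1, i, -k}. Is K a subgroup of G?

No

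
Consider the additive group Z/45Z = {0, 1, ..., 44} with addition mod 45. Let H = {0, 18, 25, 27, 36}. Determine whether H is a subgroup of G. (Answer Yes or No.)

36 ∈ H but its inverse 9 ∉ H, so H is not a subgroup.

No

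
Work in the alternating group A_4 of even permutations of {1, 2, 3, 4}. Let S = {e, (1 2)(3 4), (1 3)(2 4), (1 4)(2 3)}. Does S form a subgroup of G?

Yes

|S| = 4 divides |G| = 12, consistent with Lagrange.
S contains the identity, every element's inverse is in S, and S is closed under ∘: it is a subgroup.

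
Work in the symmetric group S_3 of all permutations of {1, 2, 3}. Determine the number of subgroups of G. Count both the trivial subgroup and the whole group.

6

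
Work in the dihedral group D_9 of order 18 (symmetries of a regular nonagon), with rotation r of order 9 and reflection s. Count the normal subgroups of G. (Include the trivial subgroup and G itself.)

G has 16 subgroups. Checking conjugation-invariance by order — order 1: 1/1 normal; order 2: 0/9 normal; order 3: 1/1 normal; order 6: 0/3 normal; order 9: 1/1 normal; order 18: 1/1 normal.
Total normal subgroups: 4.

4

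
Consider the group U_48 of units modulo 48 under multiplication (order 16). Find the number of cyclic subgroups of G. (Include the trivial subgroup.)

12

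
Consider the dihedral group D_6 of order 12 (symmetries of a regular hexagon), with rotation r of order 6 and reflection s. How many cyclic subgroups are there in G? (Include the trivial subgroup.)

Group the elements of G by the cyclic subgroup they generate; each cyclic subgroup of order d accounts for φ(d) elements.
Cyclic subgroups by order — order 1: 1; order 2: 7; order 3: 1; order 6: 1.
Total: 10.

10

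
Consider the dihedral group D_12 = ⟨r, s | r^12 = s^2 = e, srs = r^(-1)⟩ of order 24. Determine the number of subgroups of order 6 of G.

5

|G| = 24 and 6 | 24, so subgroups of order 6 are possible by Lagrange.
The subgroups of order 6 are: {e, r^2, r^4, r^6, r^8, r^10}; {e, r^4, r^8, r^2s, r^6s, r^10s}; {e, r^4, r^8, r^3s, r^7s, r^11s}; {e, r^4, r^8, s, r^4s, r^8s}; … (5 in all).
So G has 5 subgroups of order 6.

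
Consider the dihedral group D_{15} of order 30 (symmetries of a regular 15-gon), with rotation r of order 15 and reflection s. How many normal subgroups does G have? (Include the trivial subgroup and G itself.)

5

G has 28 subgroups. Checking conjugation-invariance by order — order 1: 1/1 normal; order 2: 0/15 normal; order 3: 1/1 normal; order 5: 1/1 normal; order 6: 0/5 normal; order 10: 0/3 normal; order 15: 1/1 normal; order 30: 1/1 normal.
Total normal subgroups: 5.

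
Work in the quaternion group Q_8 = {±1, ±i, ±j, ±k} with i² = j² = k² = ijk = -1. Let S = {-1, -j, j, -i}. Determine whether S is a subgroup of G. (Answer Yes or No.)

No

The identity 1 ∉ S, so S is not a subgroup.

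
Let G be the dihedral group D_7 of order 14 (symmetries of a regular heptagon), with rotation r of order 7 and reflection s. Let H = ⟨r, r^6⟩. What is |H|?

|⟨r⟩| = 7 and |⟨r^6⟩| = 7, so |H| is a multiple of lcm(7, 7) = 7 and divides |G| = 14.
Closing under the operation: H = {e, r, r^2, r^3, r^4, r^5, r^6}, so |H| = 7.

7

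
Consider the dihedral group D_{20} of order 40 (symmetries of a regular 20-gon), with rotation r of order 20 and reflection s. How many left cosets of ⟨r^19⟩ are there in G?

2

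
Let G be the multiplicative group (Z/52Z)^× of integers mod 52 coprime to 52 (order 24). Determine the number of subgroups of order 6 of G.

|G| = 24 and 6 | 24, so subgroups of order 6 are possible by Lagrange.
The subgroups of order 6 are: {1, 9, 17, 25, 29, 49}; {1, 9, 23, 29, 43, 51}; {1, 3, 9, 27, 29, 35}.
So G has 3 subgroups of order 6.

3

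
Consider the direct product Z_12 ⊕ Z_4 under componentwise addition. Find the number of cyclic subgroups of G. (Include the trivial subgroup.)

A cyclic subgroup of order d is generated by each of its φ(d) elements of order d, so the cyclic subgroups of order d number (#elements of order d)/φ(d).
Cyclic subgroups by order — order 1: 1; order 2: 3; order 3: 1; order 4: 6; order 6: 3; order 12: 6.
Total: 20.

20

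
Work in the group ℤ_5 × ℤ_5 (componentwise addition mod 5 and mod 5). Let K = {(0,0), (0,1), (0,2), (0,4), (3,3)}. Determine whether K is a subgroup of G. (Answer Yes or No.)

No

(0,2) ∈ K but its inverse (0,3) ∉ K, so K is not a subgroup.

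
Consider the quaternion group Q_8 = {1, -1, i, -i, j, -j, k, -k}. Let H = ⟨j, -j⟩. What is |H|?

4

|⟨j⟩| = 4 and |⟨-j⟩| = 4, so |H| is a multiple of lcm(4, 4) = 4 and divides |G| = 8.
Closing under the operation: H = {1, -1, j, -j}, so |H| = 4.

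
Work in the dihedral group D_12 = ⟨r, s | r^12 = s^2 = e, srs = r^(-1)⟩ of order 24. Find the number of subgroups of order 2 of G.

|G| = 24 and 2 | 24, so subgroups of order 2 are possible by Lagrange.
The subgroups of order 2 are: {e, r^10s}; {e, r^11s}; {e, r^2s}; {e, r^3s}; … (13 in all).
So G has 13 subgroups of order 2.

13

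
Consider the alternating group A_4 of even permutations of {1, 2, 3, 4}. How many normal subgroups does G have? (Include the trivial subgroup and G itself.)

G has 10 subgroups. Checking conjugation-invariance by order — order 1: 1/1 normal; order 2: 0/3 normal; order 3: 0/4 normal; order 4: 1/1 normal; order 12: 1/1 normal.
Total normal subgroups: 3.

3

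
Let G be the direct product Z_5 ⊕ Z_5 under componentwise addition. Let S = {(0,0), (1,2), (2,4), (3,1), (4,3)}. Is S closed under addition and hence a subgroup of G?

|S| = 5 divides |G| = 25, consistent with Lagrange.
S contains the identity, every element's inverse is in S, and S is closed under +: it is a subgroup.
In fact S = ⟨(4,3)⟩.

Yes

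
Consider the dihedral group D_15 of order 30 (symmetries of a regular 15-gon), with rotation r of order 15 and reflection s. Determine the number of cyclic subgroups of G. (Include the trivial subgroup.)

19

A cyclic subgroup of order d is generated by each of its φ(d) elements of order d, so the cyclic subgroups of order d number (#elements of order d)/φ(d).
Cyclic subgroups by order — order 1: 1; order 2: 15; order 3: 1; order 5: 1; order 15: 1.
Total: 19.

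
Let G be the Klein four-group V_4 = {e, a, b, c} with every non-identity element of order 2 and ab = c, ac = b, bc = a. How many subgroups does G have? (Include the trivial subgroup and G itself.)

5

|G| = 4, so by Lagrange every subgroup order divides 4. Divisors: 1, 2, 4.
Subgroups by order — order 1: 1; order 2: 3; order 4: 1.
Total: 1 + 3 + 1 = 5.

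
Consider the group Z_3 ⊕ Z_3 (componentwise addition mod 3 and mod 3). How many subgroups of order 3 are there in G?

4

|G| = 9 and 3 | 9, so subgroups of order 3 are possible by Lagrange.
The subgroups of order 3 are: {(0,0), (0,1), (0,2)}; {(0,0), (1,0), (2,0)}; {(0,0), (1,1), (2,2)}; {(0,0), (1,2), (2,1)}.
So G has 4 subgroups of order 3.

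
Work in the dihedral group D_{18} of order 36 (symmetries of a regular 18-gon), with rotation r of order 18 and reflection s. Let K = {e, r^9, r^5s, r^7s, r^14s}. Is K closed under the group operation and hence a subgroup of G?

No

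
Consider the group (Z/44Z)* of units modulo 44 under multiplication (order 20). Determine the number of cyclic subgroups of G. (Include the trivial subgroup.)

8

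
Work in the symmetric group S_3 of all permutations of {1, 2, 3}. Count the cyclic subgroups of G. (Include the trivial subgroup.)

5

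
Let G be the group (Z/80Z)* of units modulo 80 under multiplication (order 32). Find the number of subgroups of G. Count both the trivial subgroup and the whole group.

54

|G| = 32, so by Lagrange every subgroup order divides 32. Divisors: 1, 2, 4, 8, 16, 32.
Subgroups by order — order 1: 1; order 2: 7; order 4: 19; order 8: 19; order 16: 7; order 32: 1.
Total: 1 + 7 + 19 + 19 + 7 + 1 = 54.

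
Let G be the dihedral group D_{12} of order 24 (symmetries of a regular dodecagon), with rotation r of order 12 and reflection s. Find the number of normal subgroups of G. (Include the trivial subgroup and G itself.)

9

G has 34 subgroups. Checking conjugation-invariance by order — order 1: 1/1 normal; order 2: 1/13 normal; order 3: 1/1 normal; order 4: 1/7 normal; order 6: 1/5 normal; order 8: 0/3 normal; order 12: 3/3 normal; order 24: 1/1 normal.
Total normal subgroups: 9.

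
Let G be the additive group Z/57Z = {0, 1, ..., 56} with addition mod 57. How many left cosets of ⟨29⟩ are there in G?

|⟨29⟩| = 57 and |G| = 57.
By Lagrange, [G : H] = |G|/|H| = 57/57 = 1.

1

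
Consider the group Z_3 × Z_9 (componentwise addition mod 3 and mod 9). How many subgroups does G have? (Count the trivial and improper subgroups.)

10

|G| = 27, so by Lagrange every subgroup order divides 27. Divisors: 1, 3, 9, 27.
Subgroups by order — order 1: 1; order 3: 4; order 9: 4; order 27: 1.
Total: 1 + 4 + 4 + 1 = 10.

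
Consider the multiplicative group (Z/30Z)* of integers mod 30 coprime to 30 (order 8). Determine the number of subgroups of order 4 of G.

|G| = 8 and 4 | 8, so subgroups of order 4 are possible by Lagrange.
The subgroups of order 4 are: {1, 11, 19, 29}; {1, 7, 13, 19}; {1, 17, 19, 23}.
So G has 3 subgroups of order 4.

3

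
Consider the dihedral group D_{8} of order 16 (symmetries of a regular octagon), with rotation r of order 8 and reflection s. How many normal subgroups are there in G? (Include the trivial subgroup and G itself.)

G has 19 subgroups. Checking conjugation-invariance by order — order 1: 1/1 normal; order 2: 1/9 normal; order 4: 1/5 normal; order 8: 3/3 normal; order 16: 1/1 normal.
Total normal subgroups: 7.

7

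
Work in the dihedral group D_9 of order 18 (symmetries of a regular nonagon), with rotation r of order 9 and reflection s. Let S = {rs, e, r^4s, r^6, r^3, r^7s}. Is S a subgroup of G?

Yes

|S| = 6 divides |G| = 18, consistent with Lagrange.
S contains the identity, every element's inverse is in S, and S is closed under ·: it is a subgroup.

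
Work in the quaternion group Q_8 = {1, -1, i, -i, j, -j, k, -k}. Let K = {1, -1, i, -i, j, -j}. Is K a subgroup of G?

|K| = 6 does not divide |G| = 8, so by Lagrange K is not a subgroup.

No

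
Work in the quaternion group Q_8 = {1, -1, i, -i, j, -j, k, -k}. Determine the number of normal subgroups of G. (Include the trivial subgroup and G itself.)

G has 6 subgroups. Checking conjugation-invariance by order — order 1: 1/1 normal; order 2: 1/1 normal; order 4: 3/3 normal; order 8: 1/1 normal.
Total normal subgroups: 6.

6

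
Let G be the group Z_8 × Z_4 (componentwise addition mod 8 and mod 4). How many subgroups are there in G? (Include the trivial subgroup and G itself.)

22

|G| = 32, so by Lagrange every subgroup order divides 32. Divisors: 1, 2, 4, 8, 16, 32.
Subgroups by order — order 1: 1; order 2: 3; order 4: 7; order 8: 7; order 16: 3; order 32: 1.
Total: 1 + 3 + 7 + 7 + 3 + 1 = 22.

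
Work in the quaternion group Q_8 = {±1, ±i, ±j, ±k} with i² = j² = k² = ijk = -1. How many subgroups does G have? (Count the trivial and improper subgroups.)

6

|G| = 8, so by Lagrange every subgroup order divides 8. Divisors: 1, 2, 4, 8.
Subgroups by order — order 1: 1; order 2: 1; order 4: 3; order 8: 1.
Total: 1 + 1 + 3 + 1 = 6.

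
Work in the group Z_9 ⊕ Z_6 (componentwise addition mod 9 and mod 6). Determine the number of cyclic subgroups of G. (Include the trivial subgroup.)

16

Group the elements of G by the cyclic subgroup they generate; each cyclic subgroup of order d accounts for φ(d) elements.
Cyclic subgroups by order — order 1: 1; order 2: 1; order 3: 4; order 6: 4; order 9: 3; order 18: 3.
Total: 16.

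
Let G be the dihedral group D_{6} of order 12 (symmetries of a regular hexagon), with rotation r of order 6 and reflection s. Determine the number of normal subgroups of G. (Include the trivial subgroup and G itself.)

G has 16 subgroups. Checking conjugation-invariance by order — order 1: 1/1 normal; order 2: 1/7 normal; order 3: 1/1 normal; order 4: 0/3 normal; order 6: 3/3 normal; order 12: 1/1 normal.
Total normal subgroups: 7.

7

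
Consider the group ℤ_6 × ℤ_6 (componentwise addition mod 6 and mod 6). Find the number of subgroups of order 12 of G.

|G| = 36 and 12 | 36, so subgroups of order 12 are possible by Lagrange.
The subgroups of order 12 are: {(0,0), (0,1), (0,2), (0,3), (0,4), (0,5), (3,0), (3,1), (3,2), (3,3), (3,4), (3,5)}; {(0,0), (0,3), (1,0), (1,3), (2,0), (2,3), (3,0), (3,3), (4,0), (4,3), (5,0), (5,3)}; {(0,0), (0,3), (1,1), (1,4), (2,2), (2,5), (3,0), (3,3), (4,1), (4,4), (5,2), (5,5)}; {(0,0), (0,3), (1,2), (1,5), (2,1), (2,4), (3,0), (3,3), (4,2), (4,5), (5,1), (5,4)}.
So G has 4 subgroups of order 12.

4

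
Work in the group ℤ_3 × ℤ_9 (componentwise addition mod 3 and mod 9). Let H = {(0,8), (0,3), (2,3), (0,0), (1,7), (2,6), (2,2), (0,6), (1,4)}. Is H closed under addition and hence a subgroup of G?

No

(1,4) ∈ H but its inverse (2,5) ∉ H, so H is not a subgroup.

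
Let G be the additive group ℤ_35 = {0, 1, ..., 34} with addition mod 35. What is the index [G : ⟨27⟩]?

1

|⟨27⟩| = 35 and |G| = 35.
By Lagrange, [G : H] = |G|/|H| = 35/35 = 1.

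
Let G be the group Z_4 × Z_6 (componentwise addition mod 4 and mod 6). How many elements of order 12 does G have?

8

An element (a,b) has order lcm(ord(a), ord(b)); count pairs with lcm equal to 12.
Enumerating gives 8 such elements.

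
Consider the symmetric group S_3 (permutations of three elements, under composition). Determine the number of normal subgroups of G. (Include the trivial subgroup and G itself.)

3

G has 6 subgroups. Checking conjugation-invariance by order — order 1: 1/1 normal; order 2: 0/3 normal; order 3: 1/1 normal; order 6: 1/1 normal.
Total normal subgroups: 3.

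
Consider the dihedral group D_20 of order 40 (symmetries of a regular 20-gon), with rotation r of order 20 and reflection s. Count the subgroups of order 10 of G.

5

|G| = 40 and 10 | 40, so subgroups of order 10 are possible by Lagrange.
The subgroups of order 10 are: {e, r^2, r^4, r^6, r^8, r^10, r^12, r^14, r^16, r^18}; {e, r^4, r^8, r^12, r^16, r^2s, r^6s, r^10s, r^14s, r^18s}; {e, r^4, r^8, r^12, r^16, r^3s, r^7s, r^11s, r^15s, r^19s}; {e, r^4, r^8, r^12, r^16, s, r^4s, r^8s, r^12s, r^16s}; … (5 in all).
So G has 5 subgroups of order 10.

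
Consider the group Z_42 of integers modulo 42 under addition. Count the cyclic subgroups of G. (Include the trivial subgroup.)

8

Group the elements of G by the cyclic subgroup they generate; each cyclic subgroup of order d accounts for φ(d) elements.
Cyclic subgroups by order — order 1: 1; order 2: 1; order 3: 1; order 6: 1; order 7: 1; order 14: 1; order 21: 1; order 42: 1.
Total: 8.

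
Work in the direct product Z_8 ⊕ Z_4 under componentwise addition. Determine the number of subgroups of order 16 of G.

|G| = 32 and 16 | 32, so subgroups of order 16 are possible by Lagrange.
The subgroups of order 16 are: {(0,0), (0,1), (0,2), (0,3), (2,0), (2,1), (2,2), (2,3), (4,0), (4,1), (4,2), (4,3), (6,0), (6,1), (6,2), (6,3)}; {(0,0), (0,2), (1,0), (1,2), (2,0), (2,2), (3,0), (3,2), (4,0), (4,2), (5,0), (5,2), (6,0), (6,2), (7,0), (7,2)}; {(0,0), (0,2), (1,1), (1,3), (2,0), (2,2), (3,1), (3,3), (4,0), (4,2), (5,1), (5,3), (6,0), (6,2), (7,1), (7,3)}.
So G has 3 subgroups of order 16.

3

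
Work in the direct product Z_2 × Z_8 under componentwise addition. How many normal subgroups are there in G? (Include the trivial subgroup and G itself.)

11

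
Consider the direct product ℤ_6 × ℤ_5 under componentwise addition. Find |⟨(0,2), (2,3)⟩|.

|⟨(0,2)⟩| = 5 and |⟨(2,3)⟩| = 15, so |H| is a multiple of lcm(5, 15) = 15 and divides |G| = 30.
Closing under the operation: H = {(0,0), (0,1), (0,2), (0,3), (0,4), (2,0), (2,1), (2,2), (2,3), (2,4), (4,0), (4,1), (4,2), (4,3), (4,4)}, so |H| = 15.

15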